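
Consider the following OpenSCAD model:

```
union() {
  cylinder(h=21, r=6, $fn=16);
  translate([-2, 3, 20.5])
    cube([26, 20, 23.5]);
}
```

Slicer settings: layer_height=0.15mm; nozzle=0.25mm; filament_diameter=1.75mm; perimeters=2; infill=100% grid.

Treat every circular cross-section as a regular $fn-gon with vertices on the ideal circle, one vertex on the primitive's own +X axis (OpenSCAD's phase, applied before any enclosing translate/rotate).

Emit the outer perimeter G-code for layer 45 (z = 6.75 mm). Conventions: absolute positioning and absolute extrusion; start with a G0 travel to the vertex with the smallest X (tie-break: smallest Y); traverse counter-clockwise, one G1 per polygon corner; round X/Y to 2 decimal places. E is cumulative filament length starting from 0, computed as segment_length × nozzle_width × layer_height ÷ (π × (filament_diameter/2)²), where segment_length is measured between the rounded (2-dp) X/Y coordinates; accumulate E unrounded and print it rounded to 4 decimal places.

At z = 6.75 mm: the r=6 cylinder contributes a regular 16-gon of circumradius 6; the cube at (-2, 3) does not reach this height (z outside [20.5, 44]); Combining (union): only the r=6 cylinder is present, so the union is just that shape — 1 connected region. The outline is a single polygon with 16 vertices. Extrusion per mm of travel: 0.25 × 0.15 / (π × 0.875²) = 0.015591. Accumulating E over each segment gives final E = 0.5838.

G0 X-6.00 Y0.00 Z6.75
G1 X-5.54 Y-2.30 E0.0366
G1 X-4.24 Y-4.24 E0.0730
G1 X-2.30 Y-5.54 E0.1094
G1 X0.00 Y-6.00 E0.1460
G1 X2.30 Y-5.54 E0.1825
G1 X4.24 Y-4.24 E0.2189
G1 X5.54 Y-2.30 E0.2553
G1 X6.00 Y0.00 E0.2919
G1 X5.54 Y2.30 E0.3285
G1 X4.24 Y4.24 E0.3649
G1 X2.30 Y5.54 E0.4013
G1 X0.00 Y6.00 E0.4379
G1 X-2.30 Y5.54 E0.4744
G1 X-4.24 Y4.24 E0.5108
G1 X-5.54 Y2.30 E0.5473
G1 X-6.00 Y0.00 E0.5838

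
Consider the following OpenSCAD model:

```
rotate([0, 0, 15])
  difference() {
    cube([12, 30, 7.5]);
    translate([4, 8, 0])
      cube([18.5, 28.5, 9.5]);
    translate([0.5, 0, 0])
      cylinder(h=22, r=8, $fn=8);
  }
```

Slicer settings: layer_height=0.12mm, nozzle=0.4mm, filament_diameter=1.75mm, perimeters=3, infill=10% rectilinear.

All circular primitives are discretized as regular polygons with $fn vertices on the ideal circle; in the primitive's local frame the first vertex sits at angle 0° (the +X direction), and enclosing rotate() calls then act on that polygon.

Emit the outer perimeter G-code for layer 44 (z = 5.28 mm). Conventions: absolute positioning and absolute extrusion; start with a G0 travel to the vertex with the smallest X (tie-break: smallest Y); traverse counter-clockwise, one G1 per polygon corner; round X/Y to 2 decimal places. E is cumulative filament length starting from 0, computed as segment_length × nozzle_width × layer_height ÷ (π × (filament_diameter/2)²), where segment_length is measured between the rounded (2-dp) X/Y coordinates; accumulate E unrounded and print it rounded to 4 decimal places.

G0 X-7.76 Y28.98 Z5.28
G1 X-2.02 Y7.53 E0.4431
G1 X-1.59 Y7.86 E0.4539
G1 X4.48 Y7.06 E0.5761
G1 X8.21 Y2.20 E0.6984
G1 X11.59 Y3.11 E0.7682
G1 X9.52 Y10.83 E0.9277
G1 X1.79 Y8.76 E1.0874
G1 X-3.90 Y30.01 E1.5264
G1 X-7.76 Y28.98 E1.6062

At z = 5.28 mm: the cube (footprint 12×30) is included at this height; the cube at (4, 8) (footprint 18.5×28.5) is included at this height; the r=8 cylinder at (0.5, 0) contributes a regular 8-gon of circumradius 8; Subtracting the remaining from the first: starting from the 12×30 cube, the 18.5×28.5 cube at (4, 8) partially overlaps it — only the 176.00 mm² overlap (of its 527.25 mm²) is removed, clipping the outline; the r=8 cylinder at (0.5, 0) partially overlaps it — only the 49.20 mm² overlap (of its 181.02 mm²) is removed, clipping the outline — 1 connected region; (rotated 15° about Z; rotation is an isometry so areas/perimeters/island counts are preserved). The outline is a single polygon with 9 vertices. Extrusion per mm of travel: 0.4 × 0.12 / (π × 0.875²) = 0.019956. Accumulating E over each segment gives final E = 1.6062.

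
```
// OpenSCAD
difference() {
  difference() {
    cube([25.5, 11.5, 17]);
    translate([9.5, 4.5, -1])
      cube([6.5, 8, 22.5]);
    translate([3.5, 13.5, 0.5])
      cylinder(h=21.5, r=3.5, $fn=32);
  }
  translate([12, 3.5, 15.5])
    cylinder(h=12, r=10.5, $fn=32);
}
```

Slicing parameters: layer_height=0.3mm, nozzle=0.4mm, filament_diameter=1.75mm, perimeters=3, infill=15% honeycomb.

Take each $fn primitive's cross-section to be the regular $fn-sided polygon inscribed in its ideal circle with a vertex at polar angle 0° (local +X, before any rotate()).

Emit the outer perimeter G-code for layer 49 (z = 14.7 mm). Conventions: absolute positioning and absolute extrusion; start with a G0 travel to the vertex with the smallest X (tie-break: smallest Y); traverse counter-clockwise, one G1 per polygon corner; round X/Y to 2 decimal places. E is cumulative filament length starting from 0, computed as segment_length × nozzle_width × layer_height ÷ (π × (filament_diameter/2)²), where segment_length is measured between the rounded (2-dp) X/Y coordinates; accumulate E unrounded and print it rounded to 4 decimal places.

G0 X0.00 Y0.00 Z14.70
G1 X25.50 Y0.00 E1.2722
G1 X25.50 Y11.50 E1.8459
G1 X16.00 Y11.50 E2.3199
G1 X16.00 Y4.50 E2.6691
G1 X9.50 Y4.50 E2.9934
G1 X9.50 Y11.50 E3.3426
G1 X6.36 Y11.50 E3.4993
G1 X5.97 Y11.03 E3.5298
G1 X5.44 Y10.59 E3.5641
G1 X4.84 Y10.27 E3.5981
G1 X4.18 Y10.07 E3.6325
G1 X3.50 Y10.00 E3.6666
G1 X2.82 Y10.07 E3.7007
G1 X2.16 Y10.27 E3.7351
G1 X1.56 Y10.59 E3.7690
G1 X1.03 Y11.03 E3.8034
G1 X0.64 Y11.50 E3.8338
G1 X0.00 Y11.50 E3.8658
G1 X0.00 Y0.00 E4.4395

At z = 14.7 mm: the cube (footprint 25.5×11.5) is included at this height; the 6.5×8 cube at (9.5, 4.5) contributes its full rectangle; the cylinder at (3.5, 13.5): section is a regular 32-gon, circumradius r=3.5; Taking the first minus the rest: starting from the 25.5×11.5 cube, the 6.5×8 cube at (9.5, 4.5) partially overlaps it — only the 45.50 mm² overlap (of its 52.00 mm²) is removed, clipping the outline; the r=3.5 cylinder at (3.5, 13.5) partially overlaps it — only the 5.97 mm² overlap (of its 38.24 mm²) is removed, clipping the outline — 1 connected region; the cylinder at (12, 3.5) is absent (z outside [15.5, 27.5]); After the difference (first − rest): none of the subtracted shapes is present at this height, so the result so far is unchanged — 1 connected region. The outline is a single polygon with 19 vertices. Extrusion per mm of travel: 0.4 × 0.3 / (π × 0.875²) = 0.049890. Accumulating E over each segment gives final E = 4.4395.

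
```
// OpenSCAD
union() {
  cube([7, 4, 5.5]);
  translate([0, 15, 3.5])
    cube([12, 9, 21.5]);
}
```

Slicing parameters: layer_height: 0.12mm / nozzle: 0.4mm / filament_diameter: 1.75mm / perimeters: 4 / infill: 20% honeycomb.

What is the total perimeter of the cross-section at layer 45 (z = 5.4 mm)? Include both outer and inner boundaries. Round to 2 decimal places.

At z = 5.4 mm: the cube is present — its section is the full 7×4 rectangle (perimeter 22.00 mm); the 12×9 cube at (0, 15) contributes its full rectangle (perimeter 42.00 mm); Merging all regions: the 2 present regions are separate (no shared area or edge), so areas and boundary lengths simply add and each stays a separate island — boundary = 64.00 mm. Overall, the cross-section has 2 separate islands. Total boundary length (outer) = 64.00 mm.

64.00 mm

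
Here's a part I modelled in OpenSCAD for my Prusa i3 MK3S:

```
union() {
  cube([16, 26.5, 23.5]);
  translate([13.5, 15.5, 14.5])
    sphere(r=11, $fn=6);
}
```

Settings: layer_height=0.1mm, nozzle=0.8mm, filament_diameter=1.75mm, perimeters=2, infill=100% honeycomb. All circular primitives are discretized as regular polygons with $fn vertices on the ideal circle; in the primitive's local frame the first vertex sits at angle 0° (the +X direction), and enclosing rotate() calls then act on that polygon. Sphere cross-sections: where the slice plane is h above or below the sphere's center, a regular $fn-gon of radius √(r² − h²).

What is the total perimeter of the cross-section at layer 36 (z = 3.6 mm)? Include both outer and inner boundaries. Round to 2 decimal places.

85.00 mm

At z = 3.6 mm: the cube (footprint 16×26.5) is included at this height (perimeter 85.00 mm); the r=11 sphere at (13.5, 15.5) contributes a regular 6-gon of circumradius √(11²−10.9²) = 1.480 (perimeter = 2·6·1.480·sin(180°/6) = 8.88 mm); Merging all regions: the r=11 sphere at (13.5, 15.5) lies entirely inside the 16×26.5 cube, so the union is just the 16×26.5 cube — boundary = 85.00 mm. Overall, the cross-section is a single solid region. Total boundary length (outer) = 85.00 mm.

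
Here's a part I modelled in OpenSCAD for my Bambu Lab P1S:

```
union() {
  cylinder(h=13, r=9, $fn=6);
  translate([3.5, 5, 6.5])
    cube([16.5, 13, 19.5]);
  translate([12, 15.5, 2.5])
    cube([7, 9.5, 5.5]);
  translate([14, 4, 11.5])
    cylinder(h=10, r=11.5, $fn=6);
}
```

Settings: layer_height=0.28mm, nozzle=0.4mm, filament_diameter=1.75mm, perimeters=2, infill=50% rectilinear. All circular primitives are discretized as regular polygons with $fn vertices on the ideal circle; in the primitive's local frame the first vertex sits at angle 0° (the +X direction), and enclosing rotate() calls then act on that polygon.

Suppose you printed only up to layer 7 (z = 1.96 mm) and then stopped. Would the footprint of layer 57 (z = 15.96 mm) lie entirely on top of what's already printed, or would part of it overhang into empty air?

part overhangs

Compare the two slices. At z = 1.96: the r=9 cylinder contributes a regular 6-gon of circumradius 9 (area = (6/2)·9.000²·sin(360°/6) = 210.44 mm²); the cube at (3.5, 5) is not intersected at this z (z outside [6.5, 26]); the cube at (12, 15.5) does not reach this height (z outside [2.5, 8]); the cylinder at (14, 4) is not intersected at this z (z outside [11.5, 21.5]); Merging all regions: only the r=9 cylinder is present, so the union is just that shape — area = 210.44 mm². At z = 15.96: the cylinder is not intersected at this z (z outside [0, 13]); the cube at (3.5, 5) (footprint 16.5×13) is included at this height (area 214.50 mm²); the cube at (12, 15.5) is absent (z outside [2.5, 8]); the r=11.5 cylinder at (14, 4) gives a regular 6-gon of circumradius 11.5 (constant along its height) (area = (6/2)·11.500²·sin(360°/6) = 343.60 mm²); Combining (union): the regions partially overlap — summed areas 558.10 mm² minus the doubly-counted overlap 128.23 mm² gives 429.86 mm² — area = 429.86 mm². Checking containment: at z = 15.96 the cross-section extends beyond the z = 1.96 cross-section by about 396.68 mm².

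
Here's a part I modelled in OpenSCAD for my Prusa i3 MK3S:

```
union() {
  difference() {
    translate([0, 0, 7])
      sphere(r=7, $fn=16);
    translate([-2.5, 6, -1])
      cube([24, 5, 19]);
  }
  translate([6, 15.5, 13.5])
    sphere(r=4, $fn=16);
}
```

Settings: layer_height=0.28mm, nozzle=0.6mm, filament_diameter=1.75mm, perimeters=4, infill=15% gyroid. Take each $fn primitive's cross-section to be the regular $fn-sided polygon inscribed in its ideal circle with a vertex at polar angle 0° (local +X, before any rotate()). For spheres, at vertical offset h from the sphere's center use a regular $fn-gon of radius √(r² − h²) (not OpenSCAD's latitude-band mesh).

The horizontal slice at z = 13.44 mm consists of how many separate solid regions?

2

At z = 13.44 mm: the r=7 sphere slices to a regular 16-gon of circumradius 2.743 (√(r²−h²) with h=6.44 from center); the 24×5 cube at (-2.5, 6) contributes its full rectangle; Taking the first minus the rest: starting from the r=7 sphere, the 24×5 cube at (-2.5, 6) misses the remaining region (no effect) — 1 connected region; the r=4 sphere at (6, 15.5) contributes a regular 16-gon of circumradius √(4²−0.06²) = 4.000; Taking the union: the 2 present regions are separate (no shared area or edge), so areas and boundary lengths simply add and each stays a separate island — 2 connected regions. The result has 2 disconnected regions.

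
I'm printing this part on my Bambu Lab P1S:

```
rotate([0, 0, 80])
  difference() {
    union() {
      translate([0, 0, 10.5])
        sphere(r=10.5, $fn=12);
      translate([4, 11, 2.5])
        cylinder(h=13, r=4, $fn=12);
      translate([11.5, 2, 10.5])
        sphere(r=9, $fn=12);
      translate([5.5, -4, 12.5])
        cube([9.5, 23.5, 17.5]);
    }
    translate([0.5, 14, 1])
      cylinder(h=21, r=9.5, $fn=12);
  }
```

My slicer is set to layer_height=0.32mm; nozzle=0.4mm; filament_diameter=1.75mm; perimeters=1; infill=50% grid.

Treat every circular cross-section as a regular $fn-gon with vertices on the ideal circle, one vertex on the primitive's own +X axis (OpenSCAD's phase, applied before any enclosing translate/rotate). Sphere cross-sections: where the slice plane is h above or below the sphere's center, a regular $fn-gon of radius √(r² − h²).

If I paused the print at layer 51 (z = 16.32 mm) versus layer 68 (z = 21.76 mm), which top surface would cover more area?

layer 51 (z = 16.32 mm)

Layer 51 (z = 16.32): the sphere: section is a regular 12-gon, circumradius = √(r²−h²) = √(10.5²−5.82²) = 8.739 (area = (12/2)·8.739²·sin(360°/12) = 229.13 mm²); the cylinder at (4, 11) does not reach this height (z outside [2.5, 15.5]); the r=9 sphere at (11.5, 2) slices to a regular 12-gon of circumradius 6.865 (√(r²−h²) with h=5.82 from center) (area = (12/2)·6.865²·sin(360°/12) = 141.38 mm²); the 9.5×23.5 cube at (5.5, -4) contributes its full rectangle (area 223.25 mm²); Taking the union: the regions partially overlap — summed areas 593.77 mm² minus the doubly-counted overlap 137.22 mm² gives 456.55 mm² — area = 456.55 mm²; the r=9.5 cylinder at (0.5, 14) gives a regular 12-gon of circumradius 9.5 (constant along its height) (area = (12/2)·9.500²·sin(360°/12) = 270.75 mm²); Taking the first minus the rest: starting from the result so far (456.55 mm²), the r=9.5 cylinder at (0.5, 14) partially overlaps it — only the 72.96 mm² overlap (of its 270.75 mm²) is removed, clipping the outline — area = 383.58 mm²; (rotated 80° about Z; rotation is an isometry so areas/perimeters/island counts are preserved). So its area = 383.58 mm². Layer 68 (z = 21.76): the sphere does not reach this height (|z−center|=11.260 > r=10.5); the cylinder at (4, 11) is absent (z outside [2.5, 15.5]); the sphere at (11.5, 2) is absent (|z−center|=11.260 > r=9); the cube at (5.5, -4) is present — its section is the full 9.5×23.5 rectangle (area 223.25 mm²); Combining (union): only the 9.5×23.5 cube at (5.5, -4) is present, so the union is just that shape — area = 223.25 mm²; the cylinder at (0.5, 14): section is a regular 12-gon, circumradius r=9.5 (area = (12/2)·9.500²·sin(360°/12) = 270.75 mm²); Subtracting the remaining from the first: starting from that combined region (223.25 mm²), the r=9.5 cylinder at (0.5, 14) partially overlaps it — only the 44.05 mm² overlap (of its 270.75 mm²) is removed, clipping the outline — area = 179.20 mm²; (whole slice rotated 80° about Z — lengths, areas and connectivity unchanged). So its area = 179.20 mm². Layer 51 is larger (383.58 vs 179.20 mm²).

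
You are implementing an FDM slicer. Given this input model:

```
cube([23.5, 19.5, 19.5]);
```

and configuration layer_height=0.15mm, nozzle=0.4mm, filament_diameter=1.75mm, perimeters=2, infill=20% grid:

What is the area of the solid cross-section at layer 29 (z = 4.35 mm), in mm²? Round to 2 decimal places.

At z = 4.35 mm: the cube (footprint 23.5×19.5) is included at this height (area 458.25 mm²). Overall, the cross-section is a single solid region. Net area = 458.25 mm².

458.25 mm²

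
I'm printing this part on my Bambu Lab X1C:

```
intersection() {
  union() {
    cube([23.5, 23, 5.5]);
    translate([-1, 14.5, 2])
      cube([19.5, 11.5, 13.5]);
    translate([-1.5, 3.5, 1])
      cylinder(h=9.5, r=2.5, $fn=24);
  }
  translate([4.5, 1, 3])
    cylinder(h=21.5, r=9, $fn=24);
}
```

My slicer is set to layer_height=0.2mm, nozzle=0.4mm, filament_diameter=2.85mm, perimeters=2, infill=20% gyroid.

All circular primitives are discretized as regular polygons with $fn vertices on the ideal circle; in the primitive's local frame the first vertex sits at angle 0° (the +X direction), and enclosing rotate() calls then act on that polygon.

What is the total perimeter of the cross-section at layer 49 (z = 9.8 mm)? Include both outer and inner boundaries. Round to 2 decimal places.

At z = 9.8 mm: the cube is not intersected at this z (z outside [0, 5.5]); the cube at (-1, 14.5) is present — its section is the full 19.5×11.5 rectangle (perimeter 62.00 mm); the r=2.5 cylinder at (-1.5, 3.5) contributes a regular 24-gon of circumradius 2.5 (perimeter = 2·24·2.500·sin(180°/24) = 15.66 mm); Merging all regions: the 2 present regions are separate (no shared area or edge), so areas and boundary lengths simply add and each stays a separate island — boundary = 77.66 mm; the r=9 cylinder at (4.5, 1) gives a regular 24-gon of circumradius 9 (constant along its height) (perimeter = 2·24·9.000·sin(180°/24) = 56.39 mm); Taking the intersection: the r=9 cylinder at (4.5, 1) partially overlaps the result so far; clipping to the common part keeps 19.36 mm² — boundary = 15.65 mm. Overall, the cross-section is a single solid region. Total boundary length (outer) = 15.65 mm.

15.65 mm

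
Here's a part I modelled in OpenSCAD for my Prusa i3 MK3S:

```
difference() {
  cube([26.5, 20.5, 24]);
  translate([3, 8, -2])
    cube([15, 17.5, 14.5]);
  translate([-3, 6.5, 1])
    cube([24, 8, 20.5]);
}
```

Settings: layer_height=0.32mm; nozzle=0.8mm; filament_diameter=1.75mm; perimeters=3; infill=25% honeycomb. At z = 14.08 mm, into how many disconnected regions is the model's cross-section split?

1

At z = 14.08 mm: the cube is present — its section is the full 26.5×20.5 rectangle; the cube at (3, 8) does not reach this height (z outside [-2, 12.5]); the cube at (-3, 6.5) (footprint 24×8) is included at this height; After the difference (first − rest): starting from the 26.5×20.5 cube, the 24×8 cube at (-3, 6.5) partially overlaps it — only the 168.00 mm² overlap (of its 192.00 mm²) is removed, clipping the outline — 1 connected region. The result has 1 disconnected region.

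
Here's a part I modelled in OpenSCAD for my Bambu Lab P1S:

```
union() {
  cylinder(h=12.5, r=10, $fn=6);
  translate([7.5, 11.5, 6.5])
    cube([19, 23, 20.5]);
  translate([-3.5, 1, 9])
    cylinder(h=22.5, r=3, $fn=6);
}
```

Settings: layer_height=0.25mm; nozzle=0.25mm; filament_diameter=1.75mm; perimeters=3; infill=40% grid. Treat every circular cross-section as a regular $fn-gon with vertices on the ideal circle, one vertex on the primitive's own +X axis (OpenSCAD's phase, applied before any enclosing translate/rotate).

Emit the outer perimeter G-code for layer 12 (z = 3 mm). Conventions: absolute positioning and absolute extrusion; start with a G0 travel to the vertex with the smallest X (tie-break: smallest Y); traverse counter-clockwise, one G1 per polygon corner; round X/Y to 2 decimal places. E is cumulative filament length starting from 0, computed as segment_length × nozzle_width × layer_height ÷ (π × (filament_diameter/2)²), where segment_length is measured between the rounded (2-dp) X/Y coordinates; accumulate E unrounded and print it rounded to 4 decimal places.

G0 X-10.00 Y0.00 Z3.00
G1 X-5.00 Y-8.66 E0.2598
G1 X5.00 Y-8.66 E0.5197
G1 X10.00 Y0.00 E0.7795
G1 X5.00 Y8.66 E1.0394
G1 X-5.00 Y8.66 E1.2992
G1 X-10.00 Y0.00 E1.5590

At z = 3 mm: the cylinder: section is a regular 6-gon, circumradius r=10; the cube at (7.5, 11.5) does not reach this height (z outside [6.5, 27]); the cylinder at (-3.5, 1) is not intersected at this z (z outside [9, 31.5]); Combining (union): only the r=10 cylinder is present, so the union is just that shape — 1 connected region. The outline is a single polygon with 6 vertices. Extrusion per mm of travel: 0.25 × 0.25 / (π × 0.875²) = 0.025984. Accumulating E over each segment gives final E = 1.5590.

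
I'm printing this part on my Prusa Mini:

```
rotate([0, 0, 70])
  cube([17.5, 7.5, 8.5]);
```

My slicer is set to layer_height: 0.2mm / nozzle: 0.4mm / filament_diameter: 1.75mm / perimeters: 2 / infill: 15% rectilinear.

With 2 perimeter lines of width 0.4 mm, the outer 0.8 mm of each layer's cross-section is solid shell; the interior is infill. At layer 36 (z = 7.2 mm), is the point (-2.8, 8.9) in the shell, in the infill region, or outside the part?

At z = 7.2 mm: the cube (footprint 17.5×7.5) is included at this height; (whole slice rotated 70° about Z — lengths, areas and connectivity unchanged). Overall, the cross-section is a single solid region. Undo the 70° rotation: the query point maps to (7.406, 5.675) in the un-rotated model frame. The nearest boundary edge runs (17.50, 7.50)→(0.00, 7.50); distance from the point to it = 1.82 mm. The point is inside the cross-section and 1.82 mm from the nearest boundary — more than the 0.8 mm shell width (2 × 0.4), so it's in the infill interior.

infill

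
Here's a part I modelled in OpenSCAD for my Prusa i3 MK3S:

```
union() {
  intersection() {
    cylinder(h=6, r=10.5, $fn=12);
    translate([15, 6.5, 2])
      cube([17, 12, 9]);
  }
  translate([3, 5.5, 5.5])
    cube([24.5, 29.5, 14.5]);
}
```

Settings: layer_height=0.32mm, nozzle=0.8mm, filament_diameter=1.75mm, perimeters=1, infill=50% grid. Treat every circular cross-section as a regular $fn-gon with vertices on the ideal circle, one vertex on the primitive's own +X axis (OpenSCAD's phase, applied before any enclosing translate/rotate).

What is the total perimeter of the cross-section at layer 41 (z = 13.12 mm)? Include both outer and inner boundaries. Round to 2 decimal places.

108.00 mm

At z = 13.12 mm: the cylinder is absent (z outside [0, 6]); the cube at (15, 6.5) does not reach this height (z outside [2, 11]); Taking the intersection: at least one operand is absent at this height, so nothing remains; the 24.5×29.5 cube at (3, 5.5) contributes its full rectangle (perimeter 108.00 mm); Taking the union: only the 24.5×29.5 cube at (3, 5.5) is present, so the union is just that shape — boundary = 108.00 mm. Overall, the cross-section is a single solid region. Total boundary length (outer) = 108.00 mm.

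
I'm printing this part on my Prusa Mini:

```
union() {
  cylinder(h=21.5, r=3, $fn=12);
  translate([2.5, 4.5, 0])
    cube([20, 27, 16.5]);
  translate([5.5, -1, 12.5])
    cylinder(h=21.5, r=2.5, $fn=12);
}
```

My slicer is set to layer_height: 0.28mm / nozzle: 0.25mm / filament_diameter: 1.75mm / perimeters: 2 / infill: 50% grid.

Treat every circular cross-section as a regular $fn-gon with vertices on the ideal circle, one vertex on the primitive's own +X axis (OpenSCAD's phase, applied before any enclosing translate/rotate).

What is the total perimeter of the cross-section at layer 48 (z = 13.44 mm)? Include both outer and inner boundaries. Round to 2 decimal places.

At z = 13.44 mm: the r=3 cylinder gives a regular 12-gon of circumradius 3 (constant along its height) (perimeter = 2·12·3.000·sin(180°/12) = 18.63 mm); the cube at (2.5, 4.5) (footprint 20×27) is included at this height (perimeter 94.00 mm); the cylinder at (5.5, -1): section is a regular 12-gon, circumradius r=2.5 (perimeter = 2·12·2.500·sin(180°/12) = 15.53 mm); Combining (union): the 3 present regions are separate (no shared area or edge), so areas and boundary lengths simply add and each stays a separate island — boundary = 128.16 mm. Overall, the cross-section has 3 separate islands. Total boundary length (outer) = 128.16 mm.

128.16 mm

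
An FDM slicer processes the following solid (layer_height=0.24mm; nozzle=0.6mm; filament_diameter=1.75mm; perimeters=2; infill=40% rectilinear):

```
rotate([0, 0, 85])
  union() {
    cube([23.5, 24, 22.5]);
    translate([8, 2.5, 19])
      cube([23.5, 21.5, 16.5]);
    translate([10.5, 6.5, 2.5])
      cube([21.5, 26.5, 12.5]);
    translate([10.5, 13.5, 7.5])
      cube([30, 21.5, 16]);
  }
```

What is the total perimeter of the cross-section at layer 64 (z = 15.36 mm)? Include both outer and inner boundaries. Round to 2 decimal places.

151.00 mm

At z = 15.36 mm: the cube (footprint 23.5×24) is included at this height (perimeter 95.00 mm); the cube at (8, 2.5) is absent (z outside [19, 35.5]); the cube at (10.5, 6.5) is absent (z outside [2.5, 15]); the cube at (10.5, 13.5) (footprint 30×21.5) is included at this height (perimeter 103.00 mm); Taking the union: the regions partially overlap (shared area 136.50 mm²), so the edge portions inside another operand are dropped and the merged outline is re-measured after clipping — boundary = 151.00 mm; (rotated 85° about Z; rotation is an isometry so areas/perimeters/island counts are preserved). Overall, the cross-section is a single solid region. Total boundary length (outer) = 151.00 mm.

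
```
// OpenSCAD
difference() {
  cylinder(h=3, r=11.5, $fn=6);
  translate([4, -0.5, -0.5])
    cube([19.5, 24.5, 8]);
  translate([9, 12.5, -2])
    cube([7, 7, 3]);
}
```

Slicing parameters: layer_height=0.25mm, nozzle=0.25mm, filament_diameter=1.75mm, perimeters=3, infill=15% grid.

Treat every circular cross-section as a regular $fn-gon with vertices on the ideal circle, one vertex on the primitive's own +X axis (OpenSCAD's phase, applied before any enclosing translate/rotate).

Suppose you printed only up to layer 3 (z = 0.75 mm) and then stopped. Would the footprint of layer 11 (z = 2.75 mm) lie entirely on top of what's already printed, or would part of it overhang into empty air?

Compare the two slices. At z = 0.75: the r=11.5 cylinder gives a regular 6-gon of circumradius 11.5 (constant along its height) (area = (6/2)·11.500²·sin(360°/6) = 343.60 mm²); the cube at (4, -0.5) (footprint 19.5×24.5) is included at this height (area 477.75 mm²); the cube at (9, 12.5) (footprint 7×7) is included at this height (area 49.00 mm²); After the difference (first − rest): starting from the r=11.5 cylinder (343.60 mm²), the 19.5×24.5 cube at (4, -0.5) partially overlaps it — only the 49.74 mm² overlap (of its 477.75 mm²) is removed, clipping the outline; the 7×7 cube at (9, 12.5) misses the remaining region (no effect) — area = 293.86 mm². At z = 2.75: the cylinder: section is a regular 6-gon, circumradius r=11.5 (area = (6/2)·11.500²·sin(360°/6) = 343.60 mm²); the 19.5×24.5 cube at (4, -0.5) contributes its full rectangle (area 477.75 mm²); the cube at (9, 12.5) is absent (z outside [-2, 1]); After the difference (first − rest): starting from the r=11.5 cylinder (343.60 mm²), the 19.5×24.5 cube at (4, -0.5) partially overlaps it — only the 49.74 mm² overlap (of its 477.75 mm²) is removed, clipping the outline — area = 293.86 mm². Checking containment: the cross-section at z = 2.75 is a subset of the cross-section at z = 0.75.

entirely on top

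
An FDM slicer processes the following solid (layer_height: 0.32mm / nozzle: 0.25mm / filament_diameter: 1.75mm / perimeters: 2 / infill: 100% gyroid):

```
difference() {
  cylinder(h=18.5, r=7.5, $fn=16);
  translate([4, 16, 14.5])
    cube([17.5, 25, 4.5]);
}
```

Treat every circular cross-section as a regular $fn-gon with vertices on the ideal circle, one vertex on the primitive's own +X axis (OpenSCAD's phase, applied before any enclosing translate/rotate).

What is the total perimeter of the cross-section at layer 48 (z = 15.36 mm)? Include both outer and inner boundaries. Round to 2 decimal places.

46.82 mm

At z = 15.36 mm: the r=7.5 cylinder gives a regular 16-gon of circumradius 7.5 (constant along its height) (perimeter = 2·16·7.500·sin(180°/16) = 46.82 mm); the 17.5×25 cube at (4, 16) contributes its full rectangle (perimeter 85.00 mm); Taking the first minus the rest: starting from the r=7.5 cylinder, the 17.5×25 cube at (4, 16) misses the remaining region (no effect) — boundary = 46.82 mm. Overall, the cross-section is a single solid region. Total boundary length (outer) = 46.82 mm.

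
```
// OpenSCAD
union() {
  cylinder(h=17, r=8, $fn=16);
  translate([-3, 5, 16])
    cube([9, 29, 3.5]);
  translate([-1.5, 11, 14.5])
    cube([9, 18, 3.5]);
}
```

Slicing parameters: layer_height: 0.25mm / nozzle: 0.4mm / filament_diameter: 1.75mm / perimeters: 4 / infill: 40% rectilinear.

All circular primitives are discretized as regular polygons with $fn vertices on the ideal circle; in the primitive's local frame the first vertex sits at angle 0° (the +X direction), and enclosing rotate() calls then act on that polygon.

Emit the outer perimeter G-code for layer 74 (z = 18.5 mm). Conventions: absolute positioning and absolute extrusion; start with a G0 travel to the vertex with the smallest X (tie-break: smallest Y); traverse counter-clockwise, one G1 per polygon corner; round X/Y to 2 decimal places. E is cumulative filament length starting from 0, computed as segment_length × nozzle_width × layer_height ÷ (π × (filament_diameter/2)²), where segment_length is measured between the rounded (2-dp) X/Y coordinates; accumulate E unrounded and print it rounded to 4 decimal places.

G0 X-3.00 Y5.00 Z18.50
G1 X6.00 Y5.00 E0.3742
G1 X6.00 Y34.00 E1.5799
G1 X-3.00 Y34.00 E1.9540
G1 X-3.00 Y5.00 E3.1597

At z = 18.5 mm: the cylinder does not reach this height (z outside [0, 17]); the cube at (-3, 5) (footprint 9×29) is included at this height; the cube at (-1.5, 11) is absent (z outside [14.5, 18]); Taking the union: only the 9×29 cube at (-3, 5) is present, so the union is just that shape — 1 connected region. The outline is a single polygon with 4 vertices. Extrusion per mm of travel: 0.4 × 0.25 / (π × 0.875²) = 0.041575. Accumulating E over each segment gives final E = 3.1597.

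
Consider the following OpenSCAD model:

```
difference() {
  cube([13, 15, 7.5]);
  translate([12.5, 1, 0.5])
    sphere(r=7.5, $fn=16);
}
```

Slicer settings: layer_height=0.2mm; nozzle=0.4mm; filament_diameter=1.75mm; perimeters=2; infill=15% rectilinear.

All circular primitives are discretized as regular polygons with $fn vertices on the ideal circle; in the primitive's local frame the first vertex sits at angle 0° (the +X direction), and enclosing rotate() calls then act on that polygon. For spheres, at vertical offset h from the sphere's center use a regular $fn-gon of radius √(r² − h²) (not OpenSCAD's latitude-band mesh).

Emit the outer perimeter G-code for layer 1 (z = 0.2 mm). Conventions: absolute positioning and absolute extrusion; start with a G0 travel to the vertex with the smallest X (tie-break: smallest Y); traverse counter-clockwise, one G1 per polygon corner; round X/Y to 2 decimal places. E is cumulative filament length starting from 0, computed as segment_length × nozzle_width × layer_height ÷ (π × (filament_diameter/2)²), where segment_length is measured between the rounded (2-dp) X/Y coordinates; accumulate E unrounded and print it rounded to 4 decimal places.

At z = 0.2 mm: the cube (footprint 13×15) is included at this height; the sphere at (12.5, 1): section is a regular 16-gon, circumradius = √(r²−h²) = √(7.5²−0.3²) = 7.494; After the difference (first − rest): starting from the 13×15 cube, the r=7.5 sphere at (12.5, 1) partially overlaps it — only the 54.60 mm² overlap (of its 171.93 mm²) is removed, clipping the outline — 1 connected region. The outline is a single polygon with 10 vertices. Extrusion per mm of travel: 0.4 × 0.2 / (π × 0.875²) = 0.033260. Accumulating E over each segment gives final E = 1.7638.

G0 X0.00 Y0.00 Z0.20
G1 X5.20 Y0.00 E0.1730
G1 X5.01 Y1.00 E0.2068
G1 X5.58 Y3.87 E0.3041
G1 X7.20 Y6.30 E0.4013
G1 X9.63 Y7.92 E0.4984
G1 X12.50 Y8.49 E0.5957
G1 X13.00 Y8.39 E0.6127
G1 X13.00 Y15.00 E0.8325
G1 X0.00 Y15.00 E1.2649
G1 X0.00 Y0.00 E1.7638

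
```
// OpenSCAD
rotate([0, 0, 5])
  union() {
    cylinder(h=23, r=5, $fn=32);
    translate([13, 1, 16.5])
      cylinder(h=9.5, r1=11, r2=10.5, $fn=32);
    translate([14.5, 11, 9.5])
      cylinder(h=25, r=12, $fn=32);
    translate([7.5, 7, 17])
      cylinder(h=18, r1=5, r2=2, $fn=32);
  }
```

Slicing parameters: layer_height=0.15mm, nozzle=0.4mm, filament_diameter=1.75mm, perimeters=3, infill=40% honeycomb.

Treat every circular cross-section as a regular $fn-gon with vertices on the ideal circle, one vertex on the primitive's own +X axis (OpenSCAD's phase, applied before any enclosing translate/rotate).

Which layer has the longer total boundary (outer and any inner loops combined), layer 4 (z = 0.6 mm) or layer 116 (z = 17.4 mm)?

Layer 4 (z = 0.6): the r=5 cylinder gives a regular 32-gon of circumradius 5 (constant along its height) (perimeter = 2·32·5.000·sin(180°/32) = 31.37 mm); the cone at (13, 1) is absent (z outside [16.5, 26]); the cylinder at (14.5, 11) is absent (z outside [9.5, 34.5]); the cone at (7.5, 7) does not reach this height (z outside [17, 35]); Combining (union): only the r=5 cylinder is present, so the union is just that shape — boundary = 31.37 mm; (rotated 5° about Z; rotation is an isometry so areas/perimeters/island counts are preserved). So its perimeter = 31.37 mm. Layer 116 (z = 17.4): the cylinder: section is a regular 32-gon, circumradius r=5 (perimeter = 2·32·5.000·sin(180°/32) = 31.37 mm); the cone at (13, 1) (r1=11→r2=10.5) has section circumradius 10.953 here — a regular 32-gon (perimeter = 2·32·10.953·sin(180°/32) = 68.71 mm); the r=12 cylinder at (14.5, 11) contributes a regular 32-gon of circumradius 12 (perimeter = 2·32·12.000·sin(180°/32) = 75.28 mm); the cone at (7.5, 7) (r1=5→r2=2) has section circumradius 4.933 here — a regular 32-gon (perimeter = 2·32·4.933·sin(180°/32) = 30.95 mm); Combining (union): the regions partially overlap (shared area 277.57 mm²), so the edge portions inside another operand are dropped and the merged outline is re-measured after clipping — boundary = 106.50 mm; (rotated 5° about Z; rotation is an isometry so areas/perimeters/island counts are preserved). So its perimeter = 106.50 mm. Layer 116 is larger (106.50 vs 31.37 mm).

layer 116 (z = 17.4 mm)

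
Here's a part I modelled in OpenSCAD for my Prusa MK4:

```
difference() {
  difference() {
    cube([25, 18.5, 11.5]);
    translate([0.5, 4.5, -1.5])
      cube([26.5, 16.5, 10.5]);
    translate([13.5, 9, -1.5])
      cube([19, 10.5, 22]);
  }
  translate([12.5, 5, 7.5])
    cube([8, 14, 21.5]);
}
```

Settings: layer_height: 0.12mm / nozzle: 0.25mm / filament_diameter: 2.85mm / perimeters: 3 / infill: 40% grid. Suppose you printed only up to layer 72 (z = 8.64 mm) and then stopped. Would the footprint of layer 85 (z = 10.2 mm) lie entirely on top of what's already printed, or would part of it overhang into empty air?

Compare the two slices. At z = 8.64: the cube is present — its section is the full 25×18.5 rectangle (area 462.50 mm²); the cube at (0.5, 4.5) is present — its section is the full 26.5×16.5 rectangle (area 437.25 mm²); the 19×10.5 cube at (13.5, 9) contributes its full rectangle (area 199.50 mm²); After the difference (first − rest): starting from the 25×18.5 cube (462.50 mm²), the 26.5×16.5 cube at (0.5, 4.5) partially overlaps it — only the 343.00 mm² overlap (of its 437.25 mm²) is removed, clipping the outline; the 19×10.5 cube at (13.5, 9) misses the remaining region (no effect) — area = 119.50 mm²; the cube at (12.5, 5) (footprint 8×14) is included at this height (area 112.00 mm²); After the difference (first − rest): starting from the result so far (119.50 mm²), the 8×14 cube at (12.5, 5) misses the remaining region (no effect) — area = 119.50 mm². At z = 10.2: the 25×18.5 cube contributes its full rectangle (area 462.50 mm²); the cube at (0.5, 4.5) is absent (z outside [-1.5, 9]); the cube at (13.5, 9) is present — its section is the full 19×10.5 rectangle (area 199.50 mm²); Taking the first minus the rest: starting from the 25×18.5 cube (462.50 mm²), the 19×10.5 cube at (13.5, 9) partially overlaps it — only the 109.25 mm² overlap (of its 199.50 mm²) is removed, clipping the outline — area = 353.25 mm²; the cube at (12.5, 5) (footprint 8×14) is included at this height (area 112.00 mm²); Taking the first minus the rest: starting from the result so far (353.25 mm²), the 8×14 cube at (12.5, 5) partially overlaps it — only the 41.50 mm² overlap (of its 112.00 mm²) is removed, clipping the outline — area = 311.75 mm². Checking containment: at z = 10.2 the cross-section extends beyond the z = 8.64 cross-section by about 192.25 mm².

part overhangs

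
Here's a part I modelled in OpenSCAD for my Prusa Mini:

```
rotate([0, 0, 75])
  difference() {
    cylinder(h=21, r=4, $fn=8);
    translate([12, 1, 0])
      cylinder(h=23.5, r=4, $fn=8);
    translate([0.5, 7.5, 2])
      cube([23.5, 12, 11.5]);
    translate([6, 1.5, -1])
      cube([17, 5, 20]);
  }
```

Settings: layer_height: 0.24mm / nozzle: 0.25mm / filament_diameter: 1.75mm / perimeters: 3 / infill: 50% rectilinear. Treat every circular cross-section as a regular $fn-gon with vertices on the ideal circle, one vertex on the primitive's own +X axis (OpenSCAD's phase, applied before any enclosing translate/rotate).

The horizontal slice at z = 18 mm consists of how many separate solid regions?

At z = 18 mm: the cylinder: section is a regular 8-gon, circumradius r=4; the cylinder at (12, 1): section is a regular 8-gon, circumradius r=4; the cube at (0.5, 7.5) does not reach this height (z outside [2, 13.5]); the cube at (6, 1.5) (footprint 17×5) is included at this height; After the difference (first − rest): starting from the r=4 cylinder, the r=4 cylinder at (12, 1) misses the remaining region (no effect); the 17×5 cube at (6, 1.5) misses the remaining region (no effect) — 1 connected region; (rotated 75° about Z; rotation is an isometry so areas/perimeters/island counts are preserved). The result has 1 disconnected region.

1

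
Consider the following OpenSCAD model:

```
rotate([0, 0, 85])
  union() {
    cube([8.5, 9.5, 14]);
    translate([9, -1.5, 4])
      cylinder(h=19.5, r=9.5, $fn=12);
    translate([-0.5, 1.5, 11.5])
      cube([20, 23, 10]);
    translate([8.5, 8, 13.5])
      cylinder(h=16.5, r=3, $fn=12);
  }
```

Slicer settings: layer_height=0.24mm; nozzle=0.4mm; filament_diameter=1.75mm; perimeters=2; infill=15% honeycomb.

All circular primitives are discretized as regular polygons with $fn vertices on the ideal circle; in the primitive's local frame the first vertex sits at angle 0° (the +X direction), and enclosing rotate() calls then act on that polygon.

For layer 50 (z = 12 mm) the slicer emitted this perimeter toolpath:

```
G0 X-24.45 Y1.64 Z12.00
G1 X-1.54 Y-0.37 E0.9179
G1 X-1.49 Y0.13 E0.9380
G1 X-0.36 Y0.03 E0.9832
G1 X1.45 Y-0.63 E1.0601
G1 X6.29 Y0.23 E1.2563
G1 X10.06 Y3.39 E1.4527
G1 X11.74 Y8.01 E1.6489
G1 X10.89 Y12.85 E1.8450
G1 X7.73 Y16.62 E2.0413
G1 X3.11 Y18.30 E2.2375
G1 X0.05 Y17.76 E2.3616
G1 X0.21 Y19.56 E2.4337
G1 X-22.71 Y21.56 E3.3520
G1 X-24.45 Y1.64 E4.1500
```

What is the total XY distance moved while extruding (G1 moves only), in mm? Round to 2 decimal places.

Sum the Euclidean lengths of each G1 segment: total = 103.98 mm.

103.98 mm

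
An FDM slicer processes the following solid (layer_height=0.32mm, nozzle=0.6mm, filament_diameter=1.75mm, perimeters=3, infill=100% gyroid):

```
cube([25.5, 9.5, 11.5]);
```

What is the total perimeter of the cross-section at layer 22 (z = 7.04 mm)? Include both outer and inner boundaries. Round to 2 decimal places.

At z = 7.04 mm: the cube (footprint 25.5×9.5) is included at this height (perimeter 70.00 mm). Overall, the cross-section is a single solid region. Total boundary length (outer) = 70.00 mm.

70.00 mm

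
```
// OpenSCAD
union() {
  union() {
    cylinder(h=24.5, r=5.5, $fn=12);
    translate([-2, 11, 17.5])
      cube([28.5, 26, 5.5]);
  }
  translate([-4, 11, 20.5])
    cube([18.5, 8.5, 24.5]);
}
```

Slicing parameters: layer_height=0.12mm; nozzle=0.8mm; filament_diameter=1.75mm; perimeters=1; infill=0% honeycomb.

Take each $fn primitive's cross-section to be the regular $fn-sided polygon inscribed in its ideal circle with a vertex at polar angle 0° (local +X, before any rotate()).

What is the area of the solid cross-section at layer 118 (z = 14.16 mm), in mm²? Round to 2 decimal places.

At z = 14.16 mm: the cylinder: section is a regular 12-gon, circumradius r=5.5 (area = (12/2)·5.500²·sin(360°/12) = 90.75 mm²); the cube at (-2, 11) is absent (z outside [17.5, 23]); Merging all regions: only the r=5.5 cylinder is present, so the union is just that shape — area = 90.75 mm²; the cube at (-4, 11) does not reach this height (z outside [20.5, 45]); Taking the union: only the result so far is present, so the union is just that shape — area = 90.75 mm². Overall, the cross-section is a single solid region. Net area = 90.75 mm².

90.75 mm²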